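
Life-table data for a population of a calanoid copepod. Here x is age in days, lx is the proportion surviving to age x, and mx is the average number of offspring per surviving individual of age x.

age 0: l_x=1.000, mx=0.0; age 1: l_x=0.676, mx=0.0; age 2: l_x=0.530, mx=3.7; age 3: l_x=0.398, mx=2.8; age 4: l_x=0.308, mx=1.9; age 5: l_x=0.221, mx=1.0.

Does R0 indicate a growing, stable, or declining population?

R0 = Σ lx·mx = 0 + 0 + 1.961 + 1.1144 + 0.5852 + 0.221 = 3.8816
R0 > 1, so the population is growing.

growing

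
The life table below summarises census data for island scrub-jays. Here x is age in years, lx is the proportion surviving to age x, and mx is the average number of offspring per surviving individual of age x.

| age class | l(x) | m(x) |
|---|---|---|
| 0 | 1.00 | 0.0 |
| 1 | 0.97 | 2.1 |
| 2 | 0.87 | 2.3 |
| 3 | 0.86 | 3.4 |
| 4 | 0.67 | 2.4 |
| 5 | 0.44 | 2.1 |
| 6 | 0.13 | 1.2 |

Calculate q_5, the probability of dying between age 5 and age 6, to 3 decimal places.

q_5 = (l_5 − l_6) / l_5 = (0.44 − 0.13) / 0.44
     = 0.31 / 0.44 = 0.704545… → 0.705

0.705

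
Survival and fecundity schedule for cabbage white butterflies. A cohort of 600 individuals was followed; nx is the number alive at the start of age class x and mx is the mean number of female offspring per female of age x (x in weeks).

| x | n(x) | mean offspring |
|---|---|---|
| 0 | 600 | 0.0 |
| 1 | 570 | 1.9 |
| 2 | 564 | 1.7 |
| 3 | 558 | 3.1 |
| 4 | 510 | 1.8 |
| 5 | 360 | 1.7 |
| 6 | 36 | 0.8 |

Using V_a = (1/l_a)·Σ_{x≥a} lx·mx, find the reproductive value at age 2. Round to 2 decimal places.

7.53

lx = nx/n0 = nx/600: 1, 0.95, 0.94, 0.93, 0.85, 0.6, 0.06
lx·mx for x ≥ 2: 1.598, 2.883, 1.53, 1.02, 0.048 → sum = 7.079
V_2 = 7.079 / l_2 = 7.079 / 0.94 = 7.530851… → 7.53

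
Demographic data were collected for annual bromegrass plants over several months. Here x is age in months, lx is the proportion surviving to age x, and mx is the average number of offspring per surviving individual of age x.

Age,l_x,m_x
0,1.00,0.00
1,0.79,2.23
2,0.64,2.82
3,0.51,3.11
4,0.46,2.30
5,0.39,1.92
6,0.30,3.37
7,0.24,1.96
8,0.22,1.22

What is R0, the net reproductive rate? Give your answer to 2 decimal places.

lx·mx by age: 0, 1.7617, 1.8048, 1.5861, 1.058, 0.7488, 1.011, 0.4704, 0.2684
R0 = Σ lx·mx = 8.7092 → 8.71

8.71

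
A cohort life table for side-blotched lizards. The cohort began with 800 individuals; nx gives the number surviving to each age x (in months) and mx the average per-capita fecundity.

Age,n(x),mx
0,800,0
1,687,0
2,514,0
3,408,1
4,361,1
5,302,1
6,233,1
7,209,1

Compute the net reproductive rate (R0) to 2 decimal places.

lx = nx/n0 = nx/800: 1, 0.85875, 0.6425, 0.51, 0.45125, 0.3775, 0.29125, 0.26125
lx·mx by age: 0, 0, 0, 0.51, 0.45125, 0.3775, 0.29125, 0.26125
R0 = Σ lx·mx = 1.89125 → 1.89

1.89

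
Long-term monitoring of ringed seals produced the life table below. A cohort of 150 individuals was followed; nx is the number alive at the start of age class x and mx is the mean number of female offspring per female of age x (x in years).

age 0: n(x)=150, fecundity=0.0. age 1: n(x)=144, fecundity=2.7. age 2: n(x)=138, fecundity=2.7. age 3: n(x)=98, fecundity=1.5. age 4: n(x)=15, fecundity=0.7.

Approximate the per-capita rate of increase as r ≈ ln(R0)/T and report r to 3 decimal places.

1.030

lx = nx/n0 = nx/150: 1, 0.96, 0.92, 0.65333…, 0.1
R0 = Σ lx·mx = 0 + 2.592 + 2.484 + 0.98… + 0.07 = 6.126…
Σ x·lx·mx = 10.78…; T = 10.78…/6.126… = 1.75971…
r ≈ ln(R0)/T = ln(6.126…)/1.75971… = 1.03002… → 1.030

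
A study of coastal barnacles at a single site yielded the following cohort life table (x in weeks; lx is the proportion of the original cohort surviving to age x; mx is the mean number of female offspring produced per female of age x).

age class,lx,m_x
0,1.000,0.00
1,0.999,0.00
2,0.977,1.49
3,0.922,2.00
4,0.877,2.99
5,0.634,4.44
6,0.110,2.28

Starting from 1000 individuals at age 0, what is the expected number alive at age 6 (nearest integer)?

110

Expected survivors = N0 · l_6 = 1000 × 0.110 = 110 → 110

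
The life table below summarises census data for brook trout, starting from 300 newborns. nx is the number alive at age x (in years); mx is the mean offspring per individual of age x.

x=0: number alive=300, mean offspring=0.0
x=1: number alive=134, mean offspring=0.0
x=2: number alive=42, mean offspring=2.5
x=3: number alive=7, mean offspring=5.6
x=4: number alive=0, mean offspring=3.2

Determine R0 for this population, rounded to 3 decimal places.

0.481

lx = nx/n0 = nx/300: 1, 0.44667…, 0.14, 0.02333…, 0
lx·mx by age: 0, 0, 0.35, 0.130667…, 0
R0 = Σ lx·mx = 0.480667… → 0.481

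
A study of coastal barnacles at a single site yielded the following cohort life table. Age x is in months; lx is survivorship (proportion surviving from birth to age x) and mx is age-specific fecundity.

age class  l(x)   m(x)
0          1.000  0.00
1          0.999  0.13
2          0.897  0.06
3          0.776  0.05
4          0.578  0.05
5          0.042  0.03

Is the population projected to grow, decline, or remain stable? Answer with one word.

declining

R0 = Σ lx·mx = 0 + 0.12987 + 0.05382 + 0.0388 + 0.0289 + 0.00126 = 0.25265
R0 < 1, so the population is declining.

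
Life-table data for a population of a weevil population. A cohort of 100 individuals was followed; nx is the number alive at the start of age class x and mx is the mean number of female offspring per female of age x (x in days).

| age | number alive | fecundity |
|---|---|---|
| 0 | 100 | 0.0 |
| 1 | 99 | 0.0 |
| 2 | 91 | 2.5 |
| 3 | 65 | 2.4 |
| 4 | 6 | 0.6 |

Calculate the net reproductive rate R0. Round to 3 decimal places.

3.871

lx = nx/n0 = nx/100: 1, 0.99, 0.91, 0.65, 0.06
lx·mx by age: 0, 0, 2.275, 1.56, 0.036
R0 = Σ lx·mx = 3.871 → 3.871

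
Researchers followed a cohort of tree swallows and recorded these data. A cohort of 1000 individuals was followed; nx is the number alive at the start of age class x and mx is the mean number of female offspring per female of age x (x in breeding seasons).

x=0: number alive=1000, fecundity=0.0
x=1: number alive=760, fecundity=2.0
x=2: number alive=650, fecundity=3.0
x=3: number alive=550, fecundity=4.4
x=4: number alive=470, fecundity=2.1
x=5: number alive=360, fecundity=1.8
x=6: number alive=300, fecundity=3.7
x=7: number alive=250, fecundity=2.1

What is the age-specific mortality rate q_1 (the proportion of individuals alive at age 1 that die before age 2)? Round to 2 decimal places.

lx = nx/n0 = nx/1000: 1, 0.76, 0.65, 0.55, 0.47, 0.36, 0.3, 0.25
q_1 = (l_1 − l_2) / l_1 = (0.76 − 0.65) / 0.76
     = 0.11 / 0.76 = 0.144737… → 0.14

0.14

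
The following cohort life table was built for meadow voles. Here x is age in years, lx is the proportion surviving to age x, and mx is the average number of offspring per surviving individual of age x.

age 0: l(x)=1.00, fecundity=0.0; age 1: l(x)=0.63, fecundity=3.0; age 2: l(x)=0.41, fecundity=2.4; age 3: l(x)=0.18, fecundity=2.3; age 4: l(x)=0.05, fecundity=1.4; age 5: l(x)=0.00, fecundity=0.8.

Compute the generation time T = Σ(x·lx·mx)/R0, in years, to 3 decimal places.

1.602

lx·mx: 0, 1.89, 0.984, 0.414, 0.07, 0 → R0 = 3.358
x·lx·mx: 0, 1.89, 1.968, 1.242, 0.28, 0 → Σ = 5.38
T = 5.38 / 3.358 = 1.602144… → 1.602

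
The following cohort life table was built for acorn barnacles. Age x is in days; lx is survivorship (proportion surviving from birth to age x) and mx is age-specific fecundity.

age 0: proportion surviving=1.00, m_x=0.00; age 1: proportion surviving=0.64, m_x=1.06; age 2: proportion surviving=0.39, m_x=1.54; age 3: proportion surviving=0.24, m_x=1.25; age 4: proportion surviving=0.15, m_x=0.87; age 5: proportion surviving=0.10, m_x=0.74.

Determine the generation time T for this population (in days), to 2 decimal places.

2.06

lx·mx: 0, 0.6784, 0.6006, 0.3, 0.1305, 0.074 → R0 = 1.7835
x·lx·mx: 0, 0.6784, 1.2012, 0.9, 0.522, 0.37 → Σ = 3.6716
T = 3.6716 / 1.7835 = 2.058649… → 2.06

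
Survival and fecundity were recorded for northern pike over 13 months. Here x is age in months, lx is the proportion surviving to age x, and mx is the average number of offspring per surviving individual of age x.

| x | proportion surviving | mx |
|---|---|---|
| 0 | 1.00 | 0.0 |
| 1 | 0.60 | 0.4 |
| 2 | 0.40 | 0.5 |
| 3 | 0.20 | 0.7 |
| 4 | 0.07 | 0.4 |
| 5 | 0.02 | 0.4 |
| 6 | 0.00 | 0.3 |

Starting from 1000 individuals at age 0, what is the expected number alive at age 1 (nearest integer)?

600

Expected survivors = N0 · l_1 = 1000 × 0.60 = 600 → 600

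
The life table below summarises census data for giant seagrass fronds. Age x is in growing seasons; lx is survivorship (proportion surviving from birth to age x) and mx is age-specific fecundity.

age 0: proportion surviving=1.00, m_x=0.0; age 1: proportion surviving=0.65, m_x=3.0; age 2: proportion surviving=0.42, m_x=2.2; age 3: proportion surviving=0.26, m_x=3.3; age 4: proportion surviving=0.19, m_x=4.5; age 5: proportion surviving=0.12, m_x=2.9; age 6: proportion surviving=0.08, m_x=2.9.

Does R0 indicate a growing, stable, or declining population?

growing

R0 = Σ lx·mx = 0 + 1.95 + 0.924 + 0.858 + 0.855 + 0.348 + 0.232 = 5.167
R0 > 1, so the population is growing.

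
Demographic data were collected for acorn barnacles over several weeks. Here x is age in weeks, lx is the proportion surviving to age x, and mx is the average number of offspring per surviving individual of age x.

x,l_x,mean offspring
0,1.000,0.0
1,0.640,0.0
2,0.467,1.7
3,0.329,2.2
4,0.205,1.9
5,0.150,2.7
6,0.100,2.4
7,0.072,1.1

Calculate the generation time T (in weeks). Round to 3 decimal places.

lx·mx: 0, 0, 0.7939, 0.7238, 0.3895, 0.405, 0.24, 0.0792 → R0 = 2.6314
x·lx·mx: 0, 0, 1.5878, 2.1714, 1.558, 2.025, 1.44, 0.5544 → Σ = 9.3366
T = 9.3366 / 2.6314 = 3.548149… → 3.548

3.548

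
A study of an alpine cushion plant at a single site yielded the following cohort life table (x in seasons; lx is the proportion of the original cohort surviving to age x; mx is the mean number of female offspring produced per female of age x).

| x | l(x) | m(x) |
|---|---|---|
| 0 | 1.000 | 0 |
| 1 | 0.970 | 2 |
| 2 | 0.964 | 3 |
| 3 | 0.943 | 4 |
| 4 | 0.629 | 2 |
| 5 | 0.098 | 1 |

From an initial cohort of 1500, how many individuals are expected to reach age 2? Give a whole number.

Expected survivors = N0 · l_2 = 1500 × 0.964 = 1446 → 1446

1446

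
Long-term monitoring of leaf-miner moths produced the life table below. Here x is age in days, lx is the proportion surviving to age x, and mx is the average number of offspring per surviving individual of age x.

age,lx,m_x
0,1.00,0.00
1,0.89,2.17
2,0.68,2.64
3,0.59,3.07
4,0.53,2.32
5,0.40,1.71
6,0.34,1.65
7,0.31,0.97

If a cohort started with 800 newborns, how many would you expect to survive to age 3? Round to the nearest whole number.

Expected survivors = N0 · l_3 = 800 × 0.59 = 472 → 472

472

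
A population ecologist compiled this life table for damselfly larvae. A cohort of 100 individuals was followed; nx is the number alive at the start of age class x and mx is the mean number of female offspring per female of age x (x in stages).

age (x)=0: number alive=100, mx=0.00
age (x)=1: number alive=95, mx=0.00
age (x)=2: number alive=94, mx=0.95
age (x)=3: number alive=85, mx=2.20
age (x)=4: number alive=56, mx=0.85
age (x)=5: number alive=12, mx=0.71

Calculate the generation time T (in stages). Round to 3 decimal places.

lx = nx/n0 = nx/100: 1, 0.95, 0.94, 0.85, 0.56, 0.12
lx·mx: 0, 0, 0.893, 1.87, 0.476, 0.0852 → R0 = 3.3242
x·lx·mx: 0, 0, 1.786, 5.61, 1.904, 0.426 → Σ = 9.726
T = 9.726 / 3.3242 = 2.925817… → 2.926

2.926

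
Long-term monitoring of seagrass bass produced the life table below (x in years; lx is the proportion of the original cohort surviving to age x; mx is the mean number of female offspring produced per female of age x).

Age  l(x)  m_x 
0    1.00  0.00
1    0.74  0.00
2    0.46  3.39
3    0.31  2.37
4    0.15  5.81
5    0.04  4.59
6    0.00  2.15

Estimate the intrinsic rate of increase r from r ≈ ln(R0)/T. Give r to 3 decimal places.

R0 = Σ lx·mx = 0 + 0 + 1.5594 + 0.7347 + 0.8715 + 0.1836 + 0 = 3.3492
Σ x·lx·mx = 9.7269; T = 9.7269/3.3492 = 2.90425…
r ≈ ln(R0)/T = ln(3.3492)/2.90425… = 0.41619… → 0.416

0.416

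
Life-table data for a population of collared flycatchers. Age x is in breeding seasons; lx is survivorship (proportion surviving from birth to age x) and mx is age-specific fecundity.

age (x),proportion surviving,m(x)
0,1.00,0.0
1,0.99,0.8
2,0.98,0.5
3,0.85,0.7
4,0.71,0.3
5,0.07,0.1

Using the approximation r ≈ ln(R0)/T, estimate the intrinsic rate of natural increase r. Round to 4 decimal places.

R0 = Σ lx·mx = 0 + 0.792 + 0.49 + 0.595 + 0.213 + 0.007 = 2.097
Σ x·lx·mx = 4.444; T = 4.444/2.097 = 2.11922…
r ≈ ln(R0)/T = ln(2.097)/2.11922… = 0.349425… → 0.3494

0.3494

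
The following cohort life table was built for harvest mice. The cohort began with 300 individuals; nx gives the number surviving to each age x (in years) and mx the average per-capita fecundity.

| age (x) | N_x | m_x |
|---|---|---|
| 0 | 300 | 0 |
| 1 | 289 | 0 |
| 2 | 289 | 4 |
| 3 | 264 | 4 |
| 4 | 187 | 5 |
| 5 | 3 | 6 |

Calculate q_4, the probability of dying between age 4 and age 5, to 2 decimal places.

0.98

lx = nx/n0 = nx/300: 1, 0.96333…, 0.96333…, 0.88, 0.62333…, 0.01
q_4 = (l_4 − l_5) / l_4 = (0.623333… − 0.01) / 0.623333…
     = 0.613333… / 0.623333… = 0.983957… → 0.98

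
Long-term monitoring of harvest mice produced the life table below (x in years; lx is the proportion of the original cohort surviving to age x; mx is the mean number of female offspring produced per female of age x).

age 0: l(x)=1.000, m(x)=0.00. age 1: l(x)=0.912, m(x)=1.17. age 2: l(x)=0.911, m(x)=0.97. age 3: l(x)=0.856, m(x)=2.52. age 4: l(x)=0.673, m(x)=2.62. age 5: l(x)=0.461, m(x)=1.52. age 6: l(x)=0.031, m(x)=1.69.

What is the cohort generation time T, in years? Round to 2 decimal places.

lx·mx: 0, 1.06704, 0.88367, 2.15712, 1.76326, 0.70072, 0.05239 → R0 = 6.6242
x·lx·mx: 0, 1.06704, 1.76734, 6.47136, 7.05304, 3.5036, 0.31434 → Σ = 20.17672
T = 20.17672 / 6.6242 = 3.04591… → 3.05

3.05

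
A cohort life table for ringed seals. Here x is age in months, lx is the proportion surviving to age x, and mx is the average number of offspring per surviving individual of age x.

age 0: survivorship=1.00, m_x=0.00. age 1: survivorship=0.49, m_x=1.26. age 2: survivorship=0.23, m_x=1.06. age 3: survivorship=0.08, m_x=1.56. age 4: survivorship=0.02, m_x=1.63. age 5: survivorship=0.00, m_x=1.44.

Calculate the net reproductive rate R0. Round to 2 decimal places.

1.02

lx·mx by age: 0, 0.6174, 0.2438, 0.1248, 0.0326, 0
R0 = Σ lx·mx = 1.0186 → 1.02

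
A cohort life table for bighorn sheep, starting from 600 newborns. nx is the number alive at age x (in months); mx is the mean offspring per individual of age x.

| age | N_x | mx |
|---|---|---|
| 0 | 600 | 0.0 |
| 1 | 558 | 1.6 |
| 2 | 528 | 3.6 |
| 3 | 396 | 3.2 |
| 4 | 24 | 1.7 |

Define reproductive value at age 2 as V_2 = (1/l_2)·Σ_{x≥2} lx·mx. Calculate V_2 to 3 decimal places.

6.077

lx = nx/n0 = nx/600: 1, 0.93, 0.88, 0.66, 0.04
lx·mx for x ≥ 2: 3.168, 2.112, 0.068 → sum = 5.348
V_2 = 5.348 / l_2 = 5.348 / 0.88 = 6.077273… → 6.077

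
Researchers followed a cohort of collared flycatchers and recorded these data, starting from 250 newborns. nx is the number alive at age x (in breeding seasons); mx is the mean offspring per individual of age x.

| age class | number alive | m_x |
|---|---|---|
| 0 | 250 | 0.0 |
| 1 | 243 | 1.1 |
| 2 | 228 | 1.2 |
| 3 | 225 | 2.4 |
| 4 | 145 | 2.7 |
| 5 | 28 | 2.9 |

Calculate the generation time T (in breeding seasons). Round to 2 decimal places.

lx = nx/n0 = nx/250: 1, 0.972, 0.912, 0.9, 0.58, 0.112
lx·mx: 0, 1.0692, 1.0944, 2.16, 1.566, 0.3248 → R0 = 6.2144
x·lx·mx: 0, 1.0692, 2.1888, 6.48, 6.264, 1.624 → Σ = 17.626
T = 17.626 / 6.2144 = 2.836316… → 2.84

2.84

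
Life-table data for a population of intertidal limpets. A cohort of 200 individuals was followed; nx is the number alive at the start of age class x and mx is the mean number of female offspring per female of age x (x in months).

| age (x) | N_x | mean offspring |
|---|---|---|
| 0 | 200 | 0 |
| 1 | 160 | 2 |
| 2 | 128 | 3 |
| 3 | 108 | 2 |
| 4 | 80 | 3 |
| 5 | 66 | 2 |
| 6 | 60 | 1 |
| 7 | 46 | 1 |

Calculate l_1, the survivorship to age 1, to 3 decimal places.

0.800

l_1 = n_1/n_0 = 160/200 = 0.8 → 0.800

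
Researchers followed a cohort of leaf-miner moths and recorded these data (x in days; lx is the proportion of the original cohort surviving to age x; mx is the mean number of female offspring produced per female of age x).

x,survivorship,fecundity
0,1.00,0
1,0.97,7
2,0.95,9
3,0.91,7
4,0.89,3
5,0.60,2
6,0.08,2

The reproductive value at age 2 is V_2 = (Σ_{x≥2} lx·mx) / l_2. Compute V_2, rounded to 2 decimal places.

19.95

lx·mx for x ≥ 2: 8.55, 6.37, 2.67, 1.2, 0.16 → sum = 18.95
V_2 = 18.95 / l_2 = 18.95 / 0.95 = 19.947368… → 19.95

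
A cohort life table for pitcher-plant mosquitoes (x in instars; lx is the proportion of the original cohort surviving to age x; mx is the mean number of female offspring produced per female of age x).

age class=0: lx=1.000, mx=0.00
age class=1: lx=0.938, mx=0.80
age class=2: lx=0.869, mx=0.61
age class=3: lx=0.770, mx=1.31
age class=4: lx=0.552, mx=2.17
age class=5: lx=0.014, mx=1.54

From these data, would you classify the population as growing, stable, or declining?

R0 = Σ lx·mx = 0 + 0.7504 + 0.53009 + 1.0087 + 1.19784 + 0.02156 = 3.50859
R0 > 1, so the population is growing.

growing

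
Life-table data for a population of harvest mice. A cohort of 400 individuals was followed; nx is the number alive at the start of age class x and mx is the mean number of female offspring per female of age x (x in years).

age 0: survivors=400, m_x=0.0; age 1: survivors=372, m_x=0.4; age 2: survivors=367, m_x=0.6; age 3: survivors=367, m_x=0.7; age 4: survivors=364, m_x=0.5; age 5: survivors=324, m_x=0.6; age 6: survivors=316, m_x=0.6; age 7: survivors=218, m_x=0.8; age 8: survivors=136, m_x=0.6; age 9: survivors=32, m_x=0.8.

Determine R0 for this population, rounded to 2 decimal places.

lx = nx/n0 = nx/400: 1, 0.93, 0.9175, 0.9175, 0.91, 0.81, 0.79, 0.545, 0.34, 0.08
lx·mx by age: 0, 0.372, 0.5505, 0.64225, 0.455, 0.486, 0.474, 0.436, 0.204, 0.064
R0 = Σ lx·mx = 3.68375 → 3.68

3.68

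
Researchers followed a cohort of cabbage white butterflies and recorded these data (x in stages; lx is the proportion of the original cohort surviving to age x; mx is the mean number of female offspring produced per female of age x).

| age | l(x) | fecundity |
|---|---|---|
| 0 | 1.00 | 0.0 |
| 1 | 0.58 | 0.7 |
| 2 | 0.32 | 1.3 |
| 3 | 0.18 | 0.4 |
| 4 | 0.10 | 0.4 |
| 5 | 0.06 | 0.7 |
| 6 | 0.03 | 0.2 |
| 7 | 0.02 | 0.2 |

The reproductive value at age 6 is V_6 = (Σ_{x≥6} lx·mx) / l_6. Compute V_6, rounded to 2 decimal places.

0.33

lx·mx for x ≥ 6: 0.006, 0.004 → sum = 0.01
V_6 = 0.01 / l_6 = 0.01 / 0.03 = 0.333333… → 0.33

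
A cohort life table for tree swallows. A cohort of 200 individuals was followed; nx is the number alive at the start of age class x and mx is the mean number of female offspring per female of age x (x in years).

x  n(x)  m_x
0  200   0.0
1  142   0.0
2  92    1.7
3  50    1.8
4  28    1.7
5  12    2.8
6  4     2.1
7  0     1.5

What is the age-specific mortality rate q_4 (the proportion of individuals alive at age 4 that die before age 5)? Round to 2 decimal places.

0.57

lx = nx/n0 = nx/200: 1, 0.71, 0.46, 0.25, 0.14, 0.06, 0.02, 0
q_4 = (l_4 − l_5) / l_4 = (0.14 − 0.06) / 0.14
     = 0.08 / 0.14 = 0.571429… → 0.57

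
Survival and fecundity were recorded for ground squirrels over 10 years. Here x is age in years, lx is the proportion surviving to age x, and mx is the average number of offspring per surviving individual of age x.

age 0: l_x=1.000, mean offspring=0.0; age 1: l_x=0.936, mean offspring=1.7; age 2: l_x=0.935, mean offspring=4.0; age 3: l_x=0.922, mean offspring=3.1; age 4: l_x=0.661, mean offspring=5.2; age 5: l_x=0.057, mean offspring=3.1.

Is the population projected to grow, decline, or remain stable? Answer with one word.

R0 = Σ lx·mx = 0 + 1.5912 + 3.74 + 2.8582 + 3.4372 + 0.1767 = 11.8033
R0 > 1, so the population is growing.

growing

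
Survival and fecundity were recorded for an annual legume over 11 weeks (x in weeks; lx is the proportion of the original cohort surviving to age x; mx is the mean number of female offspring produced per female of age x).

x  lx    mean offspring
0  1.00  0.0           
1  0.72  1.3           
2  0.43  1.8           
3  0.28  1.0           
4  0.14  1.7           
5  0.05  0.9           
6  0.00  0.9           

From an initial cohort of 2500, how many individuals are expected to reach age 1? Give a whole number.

Expected survivors = N0 · l_1 = 2500 × 0.72 = 1800 → 1800

1800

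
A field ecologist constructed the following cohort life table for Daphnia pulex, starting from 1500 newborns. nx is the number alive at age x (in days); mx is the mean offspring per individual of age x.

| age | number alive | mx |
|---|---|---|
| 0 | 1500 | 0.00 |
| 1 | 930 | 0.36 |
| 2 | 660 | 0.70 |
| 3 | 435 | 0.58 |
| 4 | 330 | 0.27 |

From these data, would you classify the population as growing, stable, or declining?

lx = nx/n0 = nx/1500: 1, 0.62, 0.44, 0.29, 0.22
R0 = Σ lx·mx = 0 + 0.2232 + 0.308 + 0.1682 + 0.0594 = 0.7588
R0 < 1, so the population is declining.

declining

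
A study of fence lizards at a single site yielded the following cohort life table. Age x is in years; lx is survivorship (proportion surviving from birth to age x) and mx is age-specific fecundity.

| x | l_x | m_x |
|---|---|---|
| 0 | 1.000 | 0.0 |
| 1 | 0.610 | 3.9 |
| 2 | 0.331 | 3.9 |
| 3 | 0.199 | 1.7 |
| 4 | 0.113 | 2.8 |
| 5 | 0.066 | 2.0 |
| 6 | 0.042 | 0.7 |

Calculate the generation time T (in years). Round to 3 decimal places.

lx·mx: 0, 2.379, 1.2909, 0.3383, 0.3164, 0.132, 0.0294 → R0 = 4.486
x·lx·mx: 0, 2.379, 2.5818, 1.0149, 1.2656, 0.66, 0.1764 → Σ = 8.0777
T = 8.0777 / 4.486 = 1.800646… → 1.801

1.801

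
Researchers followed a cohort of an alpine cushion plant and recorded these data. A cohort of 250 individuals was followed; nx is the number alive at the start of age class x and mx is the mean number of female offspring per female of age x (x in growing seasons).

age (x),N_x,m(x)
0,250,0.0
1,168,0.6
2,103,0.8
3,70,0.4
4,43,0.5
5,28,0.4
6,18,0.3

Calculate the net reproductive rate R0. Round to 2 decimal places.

lx = nx/n0 = nx/250: 1, 0.672, 0.412, 0.28, 0.172, 0.112, 0.072
lx·mx by age: 0, 0.4032, 0.3296, 0.112, 0.086, 0.0448, 0.0216
R0 = Σ lx·mx = 0.9972 → 1.00

1.00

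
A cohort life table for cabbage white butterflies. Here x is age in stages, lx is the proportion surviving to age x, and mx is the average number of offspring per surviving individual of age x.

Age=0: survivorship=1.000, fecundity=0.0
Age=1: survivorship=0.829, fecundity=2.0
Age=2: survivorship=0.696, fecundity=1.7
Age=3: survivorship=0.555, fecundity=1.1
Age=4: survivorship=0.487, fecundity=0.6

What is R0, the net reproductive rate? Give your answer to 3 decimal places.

lx·mx by age: 0, 1.658, 1.1832, 0.6105, 0.2922
R0 = Σ lx·mx = 3.7439 → 3.744

3.744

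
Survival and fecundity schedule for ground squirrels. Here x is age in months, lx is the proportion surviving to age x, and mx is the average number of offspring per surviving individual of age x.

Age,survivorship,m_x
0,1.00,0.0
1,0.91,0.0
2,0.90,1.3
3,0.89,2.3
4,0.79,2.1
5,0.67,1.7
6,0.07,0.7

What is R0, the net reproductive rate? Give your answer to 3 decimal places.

6.064

lx·mx by age: 0, 0, 1.17, 2.047, 1.659, 1.139, 0.049
R0 = Σ lx·mx = 6.064 → 6.064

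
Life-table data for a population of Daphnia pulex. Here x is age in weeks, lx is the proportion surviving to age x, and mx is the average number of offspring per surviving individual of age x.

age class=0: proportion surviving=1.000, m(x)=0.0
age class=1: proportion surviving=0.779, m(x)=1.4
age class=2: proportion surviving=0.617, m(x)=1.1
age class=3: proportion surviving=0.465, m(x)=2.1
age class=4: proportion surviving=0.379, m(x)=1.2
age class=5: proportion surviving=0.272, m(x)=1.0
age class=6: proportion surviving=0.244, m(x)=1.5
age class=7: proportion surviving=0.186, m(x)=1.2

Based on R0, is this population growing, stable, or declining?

growing

R0 = Σ lx·mx = 0 + 1.0906 + 0.6787 + 0.9765 + 0.4548 + 0.272 + 0.366 + 0.2232 = 4.0618
R0 > 1, so the population is growing.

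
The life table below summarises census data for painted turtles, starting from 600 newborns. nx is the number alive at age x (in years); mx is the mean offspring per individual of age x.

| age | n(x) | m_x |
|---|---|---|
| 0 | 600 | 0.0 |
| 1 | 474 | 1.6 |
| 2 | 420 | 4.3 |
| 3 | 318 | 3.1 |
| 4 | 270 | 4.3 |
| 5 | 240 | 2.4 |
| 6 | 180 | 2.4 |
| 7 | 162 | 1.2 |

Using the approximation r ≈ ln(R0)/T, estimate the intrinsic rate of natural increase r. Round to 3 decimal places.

lx = nx/n0 = nx/600: 1, 0.79, 0.7, 0.53, 0.45, 0.4, 0.3, 0.27
R0 = Σ lx·mx = 0 + 1.264 + 3.01 + 1.643 + 1.935 + 0.96 + 0.72 + 0.324 = 9.856
Σ x·lx·mx = 31.341; T = 31.341/9.856 = 3.17989…
r ≈ ln(R0)/T = ln(9.856)/3.17989… = 0.71955… → 0.720

0.720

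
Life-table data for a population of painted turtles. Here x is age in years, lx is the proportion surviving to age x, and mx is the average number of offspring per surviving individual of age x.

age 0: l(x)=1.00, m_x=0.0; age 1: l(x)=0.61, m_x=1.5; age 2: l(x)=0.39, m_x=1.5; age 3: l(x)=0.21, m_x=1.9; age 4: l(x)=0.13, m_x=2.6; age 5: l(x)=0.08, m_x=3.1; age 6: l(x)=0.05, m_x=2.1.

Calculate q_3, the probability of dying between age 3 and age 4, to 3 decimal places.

0.381

q_3 = (l_3 − l_4) / l_3 = (0.21 − 0.13) / 0.21
     = 0.08 / 0.21 = 0.380952… → 0.381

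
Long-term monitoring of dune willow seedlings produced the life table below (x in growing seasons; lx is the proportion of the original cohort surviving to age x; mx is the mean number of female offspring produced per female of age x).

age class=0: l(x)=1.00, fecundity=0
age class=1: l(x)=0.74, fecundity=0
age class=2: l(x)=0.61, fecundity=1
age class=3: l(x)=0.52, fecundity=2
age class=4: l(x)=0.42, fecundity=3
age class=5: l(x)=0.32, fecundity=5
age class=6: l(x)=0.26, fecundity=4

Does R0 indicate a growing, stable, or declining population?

growing

R0 = Σ lx·mx = 0 + 0 + 0.61 + 1.04 + 1.26 + 1.6 + 1.04 = 5.55
R0 > 1, so the population is growing.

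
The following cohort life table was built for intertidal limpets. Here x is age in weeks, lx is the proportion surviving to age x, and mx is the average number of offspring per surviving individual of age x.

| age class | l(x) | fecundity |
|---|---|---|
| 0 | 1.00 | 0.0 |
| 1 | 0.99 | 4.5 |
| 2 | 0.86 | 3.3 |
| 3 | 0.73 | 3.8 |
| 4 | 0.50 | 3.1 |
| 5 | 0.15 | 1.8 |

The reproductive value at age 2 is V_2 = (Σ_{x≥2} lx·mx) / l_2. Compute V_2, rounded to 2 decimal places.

8.64

lx·mx for x ≥ 2: 2.838, 2.774, 1.55, 0.27 → sum = 7.432
V_2 = 7.432 / l_2 = 7.432 / 0.86 = 8.64186… → 8.64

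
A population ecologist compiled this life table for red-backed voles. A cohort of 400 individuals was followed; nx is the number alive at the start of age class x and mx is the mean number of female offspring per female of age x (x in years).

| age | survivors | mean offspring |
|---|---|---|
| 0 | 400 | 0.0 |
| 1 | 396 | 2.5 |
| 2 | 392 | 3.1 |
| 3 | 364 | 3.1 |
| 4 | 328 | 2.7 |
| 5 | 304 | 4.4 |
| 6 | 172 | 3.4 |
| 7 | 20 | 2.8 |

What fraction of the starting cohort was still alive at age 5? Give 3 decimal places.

0.760

l_5 = n_5/n_0 = 304/400 = 0.76 → 0.760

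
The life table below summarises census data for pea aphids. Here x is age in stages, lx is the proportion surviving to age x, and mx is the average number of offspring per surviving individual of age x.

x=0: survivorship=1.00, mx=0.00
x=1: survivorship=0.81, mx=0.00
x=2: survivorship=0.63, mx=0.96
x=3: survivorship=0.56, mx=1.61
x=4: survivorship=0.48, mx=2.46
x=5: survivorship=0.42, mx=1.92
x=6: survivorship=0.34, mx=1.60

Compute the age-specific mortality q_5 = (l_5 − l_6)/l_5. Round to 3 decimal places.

0.190

q_5 = (l_5 − l_6) / l_5 = (0.42 − 0.34) / 0.42
     = 0.08 / 0.42 = 0.190476… → 0.190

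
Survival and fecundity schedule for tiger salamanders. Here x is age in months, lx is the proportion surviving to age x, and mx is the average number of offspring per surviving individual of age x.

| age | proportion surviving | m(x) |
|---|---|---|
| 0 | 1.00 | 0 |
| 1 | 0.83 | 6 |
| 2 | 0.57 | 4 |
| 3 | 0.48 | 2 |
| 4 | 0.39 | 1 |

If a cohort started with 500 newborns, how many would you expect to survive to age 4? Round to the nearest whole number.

Expected survivors = N0 · l_4 = 500 × 0.39 = 195 → 195

195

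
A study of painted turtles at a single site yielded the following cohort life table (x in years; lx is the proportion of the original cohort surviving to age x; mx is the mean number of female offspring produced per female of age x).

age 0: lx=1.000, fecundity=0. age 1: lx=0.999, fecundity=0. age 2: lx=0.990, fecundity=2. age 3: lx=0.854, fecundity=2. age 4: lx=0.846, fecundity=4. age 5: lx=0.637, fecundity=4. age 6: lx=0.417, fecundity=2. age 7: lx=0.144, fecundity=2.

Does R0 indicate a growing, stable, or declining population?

R0 = Σ lx·mx = 0 + 0 + 1.98 + 1.708 + 3.384 + 2.548 + 0.834 + 0.288 = 10.742
R0 > 1, so the population is growing.

growing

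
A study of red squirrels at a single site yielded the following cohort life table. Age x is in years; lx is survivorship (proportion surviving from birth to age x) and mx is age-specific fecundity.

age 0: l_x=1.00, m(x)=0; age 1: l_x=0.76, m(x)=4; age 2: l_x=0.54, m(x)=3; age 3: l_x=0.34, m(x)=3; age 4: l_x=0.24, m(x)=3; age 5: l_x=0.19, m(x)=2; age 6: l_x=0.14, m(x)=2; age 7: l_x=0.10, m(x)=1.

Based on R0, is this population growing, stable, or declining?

R0 = Σ lx·mx = 0 + 3.04 + 1.62 + 1.02 + 0.72 + 0.38 + 0.28 + 0.1 = 7.16
R0 > 1, so the population is growing.

growing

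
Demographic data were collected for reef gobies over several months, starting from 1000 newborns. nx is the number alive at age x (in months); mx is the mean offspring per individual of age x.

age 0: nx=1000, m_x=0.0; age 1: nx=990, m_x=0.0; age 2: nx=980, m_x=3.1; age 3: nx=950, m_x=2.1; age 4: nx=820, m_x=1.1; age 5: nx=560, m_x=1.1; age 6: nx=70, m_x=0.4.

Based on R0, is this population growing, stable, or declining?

lx = nx/n0 = nx/1000: 1, 0.99, 0.98, 0.95, 0.82, 0.56, 0.07
R0 = Σ lx·mx = 0 + 0 + 3.038 + 1.995 + 0.902 + 0.616 + 0.028 = 6.579
R0 > 1, so the population is growing.

growing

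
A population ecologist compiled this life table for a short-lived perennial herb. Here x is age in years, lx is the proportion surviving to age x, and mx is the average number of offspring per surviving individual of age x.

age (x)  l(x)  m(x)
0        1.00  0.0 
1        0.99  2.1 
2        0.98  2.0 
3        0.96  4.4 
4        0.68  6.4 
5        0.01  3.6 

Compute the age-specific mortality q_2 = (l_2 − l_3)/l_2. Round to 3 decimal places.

q_2 = (l_2 − l_3) / l_2 = (0.98 − 0.96) / 0.98
     = 0.02 / 0.98 = 0.020408… → 0.020

0.020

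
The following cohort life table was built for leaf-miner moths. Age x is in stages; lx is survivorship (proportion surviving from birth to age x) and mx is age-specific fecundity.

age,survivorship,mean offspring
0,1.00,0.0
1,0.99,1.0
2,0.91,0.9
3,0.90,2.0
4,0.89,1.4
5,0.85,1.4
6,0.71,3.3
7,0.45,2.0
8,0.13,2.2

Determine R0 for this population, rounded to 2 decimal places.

9.57

lx·mx by age: 0, 0.99, 0.819, 1.8, 1.246, 1.19, 2.343, 0.9, 0.286
R0 = Σ lx·mx = 9.574 → 9.57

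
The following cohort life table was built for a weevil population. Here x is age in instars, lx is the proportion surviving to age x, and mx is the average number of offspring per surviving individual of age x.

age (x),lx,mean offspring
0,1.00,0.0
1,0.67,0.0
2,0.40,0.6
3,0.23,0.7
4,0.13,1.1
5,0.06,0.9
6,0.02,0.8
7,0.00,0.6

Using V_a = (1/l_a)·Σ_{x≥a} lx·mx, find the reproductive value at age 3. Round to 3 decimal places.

lx·mx for x ≥ 3: 0.161, 0.143, 0.054, 0.016, 0 → sum = 0.374
V_3 = 0.374 / l_3 = 0.374 / 0.23 = 1.626087… → 1.626

1.626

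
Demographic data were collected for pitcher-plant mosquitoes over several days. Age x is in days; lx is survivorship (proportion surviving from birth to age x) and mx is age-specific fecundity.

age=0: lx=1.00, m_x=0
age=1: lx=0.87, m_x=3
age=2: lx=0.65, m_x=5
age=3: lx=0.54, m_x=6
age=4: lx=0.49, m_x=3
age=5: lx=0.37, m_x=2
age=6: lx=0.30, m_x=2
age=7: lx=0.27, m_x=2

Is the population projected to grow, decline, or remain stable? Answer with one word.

growing

R0 = Σ lx·mx = 0 + 2.61 + 3.25 + 3.24 + 1.47 + 0.74 + 0.6 + 0.54 = 12.45
R0 > 1, so the population is growing.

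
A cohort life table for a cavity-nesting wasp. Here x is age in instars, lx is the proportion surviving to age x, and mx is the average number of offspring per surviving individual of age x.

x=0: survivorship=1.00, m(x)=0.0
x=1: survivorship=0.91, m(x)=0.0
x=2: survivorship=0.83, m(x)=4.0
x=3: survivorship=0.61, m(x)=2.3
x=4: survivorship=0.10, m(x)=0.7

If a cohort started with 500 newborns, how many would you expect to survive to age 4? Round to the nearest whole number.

50

Expected survivors = N0 · l_4 = 500 × 0.10 = 50 → 50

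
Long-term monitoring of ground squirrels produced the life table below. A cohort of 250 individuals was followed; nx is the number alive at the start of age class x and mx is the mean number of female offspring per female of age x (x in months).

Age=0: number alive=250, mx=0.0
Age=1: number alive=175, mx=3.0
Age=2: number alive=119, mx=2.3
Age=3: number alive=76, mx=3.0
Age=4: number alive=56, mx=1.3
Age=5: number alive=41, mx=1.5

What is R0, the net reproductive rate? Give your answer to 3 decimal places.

4.644

lx = nx/n0 = nx/250: 1, 0.7, 0.476, 0.304, 0.224, 0.164
lx·mx by age: 0, 2.1, 1.0948, 0.912, 0.2912, 0.246
R0 = Σ lx·mx = 4.644 → 4.644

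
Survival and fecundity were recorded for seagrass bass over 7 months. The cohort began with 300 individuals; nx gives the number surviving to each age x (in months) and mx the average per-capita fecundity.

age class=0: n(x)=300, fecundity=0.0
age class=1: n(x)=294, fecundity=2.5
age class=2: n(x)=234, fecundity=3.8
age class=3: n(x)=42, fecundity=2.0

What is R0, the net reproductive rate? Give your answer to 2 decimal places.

5.69

lx = nx/n0 = nx/300: 1, 0.98, 0.78, 0.14
lx·mx by age: 0, 2.45, 2.964, 0.28
R0 = Σ lx·mx = 5.694 → 5.69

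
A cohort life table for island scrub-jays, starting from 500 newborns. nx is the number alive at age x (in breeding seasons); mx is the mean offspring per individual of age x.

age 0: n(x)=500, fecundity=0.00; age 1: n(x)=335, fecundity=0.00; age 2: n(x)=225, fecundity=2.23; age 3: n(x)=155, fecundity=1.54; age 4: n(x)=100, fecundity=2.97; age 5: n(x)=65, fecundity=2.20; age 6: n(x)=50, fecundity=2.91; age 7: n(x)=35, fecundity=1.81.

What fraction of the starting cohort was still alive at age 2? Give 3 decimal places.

l_2 = n_2/n_0 = 225/500 = 0.45 → 0.450

0.450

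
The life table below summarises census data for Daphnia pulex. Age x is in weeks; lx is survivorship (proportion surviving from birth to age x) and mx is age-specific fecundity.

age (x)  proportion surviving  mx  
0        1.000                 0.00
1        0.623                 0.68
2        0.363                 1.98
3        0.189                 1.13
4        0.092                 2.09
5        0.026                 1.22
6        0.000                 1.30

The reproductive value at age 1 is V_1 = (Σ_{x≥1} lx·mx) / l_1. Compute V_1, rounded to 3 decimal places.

lx·mx for x ≥ 1: 0.42364, 0.71874, 0.21357, 0.19228, 0.03172, 0 → sum = 1.57995
V_1 = 1.57995 / l_1 = 1.57995 / 0.623 = 2.536035… → 2.536

2.536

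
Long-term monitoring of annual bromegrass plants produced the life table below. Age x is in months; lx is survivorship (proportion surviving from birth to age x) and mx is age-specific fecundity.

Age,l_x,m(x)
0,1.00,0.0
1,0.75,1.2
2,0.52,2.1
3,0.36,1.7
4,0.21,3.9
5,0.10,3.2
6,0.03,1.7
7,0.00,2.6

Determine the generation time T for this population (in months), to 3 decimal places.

2.663

lx·mx: 0, 0.9, 1.092, 0.612, 0.819, 0.32, 0.051, 0 → R0 = 3.794
x·lx·mx: 0, 0.9, 2.184, 1.836, 3.276, 1.6, 0.306, 0 → Σ = 10.102
T = 10.102 / 3.794 = 2.662625… → 2.663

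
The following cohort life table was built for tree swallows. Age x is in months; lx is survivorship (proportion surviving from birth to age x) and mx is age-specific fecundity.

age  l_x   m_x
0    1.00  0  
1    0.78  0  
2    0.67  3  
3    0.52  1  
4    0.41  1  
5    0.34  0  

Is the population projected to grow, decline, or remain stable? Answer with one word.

growing

R0 = Σ lx·mx = 0 + 0 + 2.01 + 0.52 + 0.41 + 0 = 2.94
R0 > 1, so the population is growing.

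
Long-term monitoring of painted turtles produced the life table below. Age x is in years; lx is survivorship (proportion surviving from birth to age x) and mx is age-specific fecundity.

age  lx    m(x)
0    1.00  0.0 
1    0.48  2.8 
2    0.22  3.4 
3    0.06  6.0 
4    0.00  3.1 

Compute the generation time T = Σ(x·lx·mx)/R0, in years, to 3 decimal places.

1.599

lx·mx: 0, 1.344, 0.748, 0.36, 0 → R0 = 2.452
x·lx·mx: 0, 1.344, 1.496, 1.08, 0 → Σ = 3.92
T = 3.92 / 2.452 = 1.598695… → 1.599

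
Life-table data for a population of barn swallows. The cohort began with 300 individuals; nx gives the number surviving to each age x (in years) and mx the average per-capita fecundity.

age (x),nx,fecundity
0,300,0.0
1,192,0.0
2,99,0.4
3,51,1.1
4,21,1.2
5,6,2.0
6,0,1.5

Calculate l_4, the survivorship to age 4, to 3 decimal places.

l_4 = n_4/n_0 = 21/300 = 0.07 → 0.070

0.070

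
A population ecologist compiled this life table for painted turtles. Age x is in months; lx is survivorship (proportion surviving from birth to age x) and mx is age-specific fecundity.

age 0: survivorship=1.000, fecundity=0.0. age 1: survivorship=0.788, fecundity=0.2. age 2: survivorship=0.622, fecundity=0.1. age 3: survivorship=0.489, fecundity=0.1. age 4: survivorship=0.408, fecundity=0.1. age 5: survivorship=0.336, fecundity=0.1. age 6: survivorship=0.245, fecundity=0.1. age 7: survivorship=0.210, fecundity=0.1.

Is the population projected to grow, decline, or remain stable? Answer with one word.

declining

R0 = Σ lx·mx = 0 + 0.1576 + 0.0622 + 0.0489 + 0.0408 + 0.0336 + 0.0245 + 0.021 = 0.3886
R0 < 1, so the population is declining.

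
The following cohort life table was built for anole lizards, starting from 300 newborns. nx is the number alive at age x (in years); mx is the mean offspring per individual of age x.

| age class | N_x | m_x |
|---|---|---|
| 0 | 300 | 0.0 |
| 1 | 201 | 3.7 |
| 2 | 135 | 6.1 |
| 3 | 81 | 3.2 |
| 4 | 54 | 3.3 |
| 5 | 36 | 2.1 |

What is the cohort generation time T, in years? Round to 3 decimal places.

lx = nx/n0 = nx/300: 1, 0.67, 0.45, 0.27, 0.18, 0.12
lx·mx: 0, 2.479, 2.745, 0.864, 0.594, 0.252 → R0 = 6.934
x·lx·mx: 0, 2.479, 5.49, 2.592, 2.376, 1.26 → Σ = 14.197
T = 14.197 / 6.934 = 2.047447… → 2.047

2.047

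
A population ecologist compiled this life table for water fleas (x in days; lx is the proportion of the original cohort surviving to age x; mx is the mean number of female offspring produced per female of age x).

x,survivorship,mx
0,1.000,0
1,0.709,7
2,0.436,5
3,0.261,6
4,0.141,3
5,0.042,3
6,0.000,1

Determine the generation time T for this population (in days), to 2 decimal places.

lx·mx: 0, 4.963, 2.18, 1.566, 0.423, 0.126, 0 → R0 = 9.258
x·lx·mx: 0, 4.963, 4.36, 4.698, 1.692, 0.63, 0 → Σ = 16.343
T = 16.343 / 9.258 = 1.765284… → 1.77

1.77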